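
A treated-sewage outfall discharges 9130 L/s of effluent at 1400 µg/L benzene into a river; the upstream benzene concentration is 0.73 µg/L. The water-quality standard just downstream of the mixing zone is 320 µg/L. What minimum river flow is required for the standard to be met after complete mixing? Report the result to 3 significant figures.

Set C_mix = 320: (Q·0.7300 + 9130·1400) / (Q + 9130) = 320
→ Q = 9130·(1400 − 320)/(320 − 0.7300) = 30880 L/s.

30900 L/s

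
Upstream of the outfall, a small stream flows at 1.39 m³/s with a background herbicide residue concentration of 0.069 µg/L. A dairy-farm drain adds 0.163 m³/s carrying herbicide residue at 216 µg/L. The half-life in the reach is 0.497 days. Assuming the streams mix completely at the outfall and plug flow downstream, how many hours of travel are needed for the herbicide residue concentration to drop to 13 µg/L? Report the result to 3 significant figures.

After mixing, C = (1.390·0.06900 + 0.1630·216.0) / 1.553 = 35.30/1.553 = 22.73 µg/L.
Half-life 0.497 d → k = ln 2 / 0.497 = 1.395 d⁻¹.
22.73·exp(−k·t) = 13 → t = ln(22.73/13)/k = 34620 s = 9.617 h.

9.62 h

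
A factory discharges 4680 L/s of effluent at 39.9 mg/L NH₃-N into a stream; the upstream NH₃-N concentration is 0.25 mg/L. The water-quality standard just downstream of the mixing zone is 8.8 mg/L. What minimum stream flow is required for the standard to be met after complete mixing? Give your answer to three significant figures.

17000 L/s

Set C_mix = 8.8: (Q·0.2500 + 4680·39.90) / (Q + 4680) = 8.8
→ Q = 4680·(39.90 − 8.8)/(8.8 − 0.2500) = 17020 L/s.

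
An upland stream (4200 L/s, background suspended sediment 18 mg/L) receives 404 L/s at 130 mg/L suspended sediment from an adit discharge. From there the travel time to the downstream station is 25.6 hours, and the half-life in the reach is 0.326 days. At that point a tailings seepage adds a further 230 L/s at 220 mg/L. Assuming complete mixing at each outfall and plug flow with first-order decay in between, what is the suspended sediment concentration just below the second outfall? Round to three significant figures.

13.2 mg/L

Conservation of mass: C = (4200·18.00 + 404.0·130.0) / 4604 = 128100/4604 = 27.83 mg/L; combined flow 4604 L/s.
Half-life 0.326 d → k = ln 2 / 0.326 = 2.126 d⁻¹.
Decay over the reach: 27.83·exp(−kt) = 27.83·0.1035 = 2.881 mg/L.
Second outfall: C = (4604·2.881 + 230.0·220.0)/4834 = 13.21 mg/L.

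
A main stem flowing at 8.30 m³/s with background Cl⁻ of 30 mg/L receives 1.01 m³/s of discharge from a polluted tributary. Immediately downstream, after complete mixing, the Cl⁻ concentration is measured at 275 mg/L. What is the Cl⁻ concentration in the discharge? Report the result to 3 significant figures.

Mass balance: 8.300·30.00 + 1.010·Cₑ = 9.310·275.0
→ Cₑ = (9.310·275.0 − 8.300·30.00) / 1.010 = 2288 mg/L.

2290 mg/L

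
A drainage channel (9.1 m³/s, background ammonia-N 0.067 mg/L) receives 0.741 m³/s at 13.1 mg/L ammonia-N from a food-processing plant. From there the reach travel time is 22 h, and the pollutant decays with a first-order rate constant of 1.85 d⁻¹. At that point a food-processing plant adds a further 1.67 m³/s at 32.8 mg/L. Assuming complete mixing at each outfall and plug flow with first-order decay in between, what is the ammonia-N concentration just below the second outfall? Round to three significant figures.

Mass balance: C = (9.100·0.06700 + 0.7410·13.10) / 9.841 = 10.32/9.841 = 1.048 mg/L; combined flow 9.841 m³/s.
After decay, C = 1.048 × e^(−kt) = 1.048 × 0.1834 = 0.1923 mg/L.
At the second outfall, C = (9.841·0.1923 + 1.670·32.80) / (9.841 + 1.670) = 4.923 mg/L.

4.92 mg/L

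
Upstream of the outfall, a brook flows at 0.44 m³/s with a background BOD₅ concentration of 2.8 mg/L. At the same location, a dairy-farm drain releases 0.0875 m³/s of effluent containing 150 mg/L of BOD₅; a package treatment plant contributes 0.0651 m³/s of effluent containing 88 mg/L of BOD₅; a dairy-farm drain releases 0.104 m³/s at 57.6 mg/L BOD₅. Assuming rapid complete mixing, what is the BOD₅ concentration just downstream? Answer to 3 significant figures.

37.4 mg/L

Mixed concentration C = ΣQC/ΣQ = (0.4400·2.800 + 0.08750·150.0 + 0.06510·88.00 + 0.1040·57.60) / 0.6966 = 26.08/0.6966 = 37.43 mg/L.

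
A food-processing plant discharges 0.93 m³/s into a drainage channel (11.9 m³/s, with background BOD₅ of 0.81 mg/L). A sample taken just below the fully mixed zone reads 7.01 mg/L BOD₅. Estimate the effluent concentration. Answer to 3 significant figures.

Mass balance: 11.90·0.8100 + 0.9300·Cₑ = 12.83·7.010
→ Cₑ = (12.83·7.010 − 11.90·0.8100) / 0.9300 = 86.34 mg/L.

86.3 mg/L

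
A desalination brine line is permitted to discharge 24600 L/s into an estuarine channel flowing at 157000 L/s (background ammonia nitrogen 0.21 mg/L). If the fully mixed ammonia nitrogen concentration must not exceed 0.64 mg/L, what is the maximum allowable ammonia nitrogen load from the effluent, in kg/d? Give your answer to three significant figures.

7190 kg/d

Mass balance at the limit: 157000·0.2100 + 24600·Cₑ = 181600·0.64 → Cₑ = 3.384 mg/L.
24600 L/s = 24.60 m³/s. Load = 24.60 m³/s × 3.384 g/m³ × 86 400 s/d = 7193 kg/d.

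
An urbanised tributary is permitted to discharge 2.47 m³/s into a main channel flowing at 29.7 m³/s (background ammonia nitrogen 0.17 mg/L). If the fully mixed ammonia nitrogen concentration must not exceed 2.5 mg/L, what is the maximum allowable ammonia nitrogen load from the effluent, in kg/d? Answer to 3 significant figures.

Mass balance at the limit: 29.70·0.1700 + 2.470·Cₑ = 32.17·2.5 → Cₑ = 30.52 mg/L.
Load = 2.470 m³/s × 30.52 g/m³ × 86 400 s/d = 6512 kg/d.

6510 kg/d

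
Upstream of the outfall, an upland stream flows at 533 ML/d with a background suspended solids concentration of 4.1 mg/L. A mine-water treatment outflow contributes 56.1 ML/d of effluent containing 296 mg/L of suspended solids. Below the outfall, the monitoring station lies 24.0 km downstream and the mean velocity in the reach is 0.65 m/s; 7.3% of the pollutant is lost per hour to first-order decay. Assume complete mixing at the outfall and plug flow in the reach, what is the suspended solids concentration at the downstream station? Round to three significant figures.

Mass balance: C = (533.0·4.100 + 56.10·296.0) / 589.1 = 18790/589.1 = 31.90 mg/L.
Travel time t = 24.0·1000 / 0.65 = 36920 s = 10.26 h.
7.3%/h lost → k = −ln(1 − 0.073) = 0.07580 h⁻¹.
Decay over the reach: 31.90·exp(−kt) = 31.90·0.4596 = 14.66 mg/L.

14.7 mg/L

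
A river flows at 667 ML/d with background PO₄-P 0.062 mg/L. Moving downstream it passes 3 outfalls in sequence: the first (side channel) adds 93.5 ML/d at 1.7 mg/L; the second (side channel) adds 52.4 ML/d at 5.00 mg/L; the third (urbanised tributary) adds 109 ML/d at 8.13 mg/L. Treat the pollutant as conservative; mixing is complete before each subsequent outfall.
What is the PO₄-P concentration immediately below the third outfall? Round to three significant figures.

Outfall 1: combined Q = 760.5 ML/d; C = (667.0·0.06200 + 93.50·1.700)/760.5 = 0.2634 mg/L.
Outfall 2: combined Q = 812.9 ML/d; C = (760.5·0.2634 + 52.40·5.000)/812.9 = 0.5687 mg/L.
Outfall 3: combined Q = 921.9 ML/d; C = (812.9·0.5687 + 109.0·8.130)/921.9 = 1.463 mg/L.

1.46 mg/L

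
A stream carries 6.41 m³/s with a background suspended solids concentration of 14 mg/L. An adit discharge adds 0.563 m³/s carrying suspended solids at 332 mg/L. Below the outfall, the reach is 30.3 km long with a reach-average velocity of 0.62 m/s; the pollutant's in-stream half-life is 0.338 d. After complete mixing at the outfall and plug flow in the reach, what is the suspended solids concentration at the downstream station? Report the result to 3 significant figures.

12.4 mg/L

Flow-weighted average: C = (6.410·14.00 + 0.5630·332.0) / 6.973 = 276.7/6.973 = 39.68 mg/L.
Travel time t = 30.3·1000 / 0.62 = 48870 s = 13.58 h.
Half-life 0.338 d → k = ln 2 / 0.338 = 2.051 d⁻¹.
After decay, C = 39.68 × e^(−kt) = 39.68 × 0.3135 = 12.44 mg/L.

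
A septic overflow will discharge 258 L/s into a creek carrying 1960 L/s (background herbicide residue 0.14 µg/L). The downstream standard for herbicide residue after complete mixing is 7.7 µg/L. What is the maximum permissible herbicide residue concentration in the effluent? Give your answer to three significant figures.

65.1 µg/L

At the limit, (Qr·Cr + Qe·Cₑ)/(Qr + Qe) = 7.7:
Cₑ = (2218·7.7 − 1960·0.1400) / 258.0 = 65.13 µg/L.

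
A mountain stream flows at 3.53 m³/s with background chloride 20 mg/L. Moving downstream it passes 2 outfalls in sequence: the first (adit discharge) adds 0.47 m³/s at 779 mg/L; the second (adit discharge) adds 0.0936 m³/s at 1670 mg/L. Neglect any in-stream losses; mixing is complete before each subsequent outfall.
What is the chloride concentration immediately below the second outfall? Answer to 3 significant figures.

Outfall 1: combined Q = 4.000 m³/s; C = (3.530·20.00 + 0.4700·779.0)/4.000 = 109.2 mg/L.
Outfall 2: combined Q = 4.094 m³/s; C = (4.000·109.2 + 0.09360·1670)/4.094 = 144.9 mg/L.

145 mg/L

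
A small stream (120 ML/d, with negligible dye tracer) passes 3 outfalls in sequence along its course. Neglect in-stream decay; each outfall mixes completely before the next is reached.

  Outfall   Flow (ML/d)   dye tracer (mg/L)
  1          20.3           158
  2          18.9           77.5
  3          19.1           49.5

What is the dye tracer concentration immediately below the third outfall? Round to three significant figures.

31.5 mg/L

Below outfall 1: Q → 140.3 ML/d, C = (120.0·0 + 20.30·158.0)/140.3 = 22.86 mg/L.
Below outfall 2: Q → 159.2 ML/d, C = (140.3·22.86 + 18.90·77.50)/159.2 = 29.35 mg/L.
Below outfall 3: Q → 178.3 ML/d, C = (159.2·29.35 + 19.10·49.50)/178.3 = 31.51 mg/L.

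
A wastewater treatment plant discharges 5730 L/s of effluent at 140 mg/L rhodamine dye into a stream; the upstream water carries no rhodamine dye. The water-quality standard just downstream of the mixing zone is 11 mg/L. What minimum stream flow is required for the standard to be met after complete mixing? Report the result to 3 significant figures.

67200 L/s

Set C_mix = 11: (Q·0 + 5730·140.0) / (Q + 5730) = 11
→ Q = 5730·(140.0 − 11)/(11 − 0) = 67200 L/s.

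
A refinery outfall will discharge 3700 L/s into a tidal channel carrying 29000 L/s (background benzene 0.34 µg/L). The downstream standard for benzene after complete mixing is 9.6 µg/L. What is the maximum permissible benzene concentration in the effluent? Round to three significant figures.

At the limit, (Qr·Cr + Qe·Cₑ)/(Qr + Qe) = 9.6:
Cₑ = (32700·9.6 − 29000·0.3400) / 3700 = 82.18 µg/L.

82.2 µg/L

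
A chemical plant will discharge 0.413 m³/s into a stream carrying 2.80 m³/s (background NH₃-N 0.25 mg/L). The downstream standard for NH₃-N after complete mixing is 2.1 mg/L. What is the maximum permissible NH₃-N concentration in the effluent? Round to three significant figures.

At the limit, (Qr·Cr + Qe·Cₑ)/(Qr + Qe) = 2.1:
Cₑ = (3.213·2.1 − 2.800·0.2500) / 0.4130 = 14.64 mg/L.

14.6 mg/L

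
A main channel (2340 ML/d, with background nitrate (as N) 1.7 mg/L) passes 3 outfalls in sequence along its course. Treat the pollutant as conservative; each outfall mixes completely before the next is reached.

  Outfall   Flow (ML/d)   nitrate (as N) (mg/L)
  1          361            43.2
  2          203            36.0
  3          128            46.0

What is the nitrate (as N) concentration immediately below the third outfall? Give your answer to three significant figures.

Outfall 1: combined Q = 2701 ML/d; C = (2340·1.700 + 361.0·43.20)/2701 = 7.247 mg/L.
Outfall 2: combined Q = 2904 ML/d; C = (2701·7.247 + 203.0·36.00)/2904 = 9.257 mg/L.
Outfall 3: combined Q = 3032 ML/d; C = (2904·9.257 + 128.0·46.00)/3032 = 10.81 mg/L.

10.8 mg/L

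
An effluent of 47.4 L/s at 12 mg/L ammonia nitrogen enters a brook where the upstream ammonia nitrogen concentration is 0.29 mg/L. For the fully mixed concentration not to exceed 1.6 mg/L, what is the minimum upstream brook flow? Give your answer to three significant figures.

Set C_mix = 1.6: (Q·0.2900 + 47.40·12.00) / (Q + 47.40) = 1.6
→ Q = 47.40·(12.00 − 1.6)/(1.6 − 0.2900) = 376.3 L/s.

376 L/s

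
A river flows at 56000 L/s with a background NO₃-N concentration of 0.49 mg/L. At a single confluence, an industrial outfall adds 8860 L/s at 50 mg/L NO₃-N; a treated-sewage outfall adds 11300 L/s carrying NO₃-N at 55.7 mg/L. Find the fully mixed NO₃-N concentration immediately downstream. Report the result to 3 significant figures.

14.4 mg/L

Flow-weighted average: C = (56000·0.4900 + 8860·50.00 + 11300·55.70) / 76160 = 1100000/76160 = 14.44 mg/L.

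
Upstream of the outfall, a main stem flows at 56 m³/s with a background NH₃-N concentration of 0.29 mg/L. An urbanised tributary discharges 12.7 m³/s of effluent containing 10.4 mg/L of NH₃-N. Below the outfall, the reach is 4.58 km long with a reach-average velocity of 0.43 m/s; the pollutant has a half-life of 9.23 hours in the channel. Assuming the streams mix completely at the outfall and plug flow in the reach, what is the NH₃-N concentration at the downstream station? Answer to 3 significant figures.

Mass balance: C = (56.00·0.2900 + 12.70·10.40) / 68.70 = 148.3/68.70 = 2.159 mg/L.
Travel time t = 4.58·1000 / 0.43 = 10650 s = 2.959 h.
Half-life 9.23 h → k = ln 2 / 9.23 = 0.07510 h⁻¹ = 1.802 d⁻¹.
After decay, C = 2.159 × e^(−kt) = 2.159 × 0.8008 = 1.729 mg/L.

1.73 mg/L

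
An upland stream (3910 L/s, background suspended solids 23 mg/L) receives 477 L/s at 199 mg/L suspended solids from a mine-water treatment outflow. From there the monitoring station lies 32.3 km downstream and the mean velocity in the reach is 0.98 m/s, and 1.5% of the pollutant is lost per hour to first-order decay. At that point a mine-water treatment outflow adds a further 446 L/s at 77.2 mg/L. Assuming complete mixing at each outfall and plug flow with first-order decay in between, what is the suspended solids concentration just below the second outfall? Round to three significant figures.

After mixing, C = (3910·23.00 + 477.0·199.0) / 4387 = 184900/4387 = 42.14 mg/L; combined flow 4387 L/s.
Travel time t = 32.3·1000 / 0.98 = 32960 s = 9.155 h.
1.5%/h lost → k = −ln(1 − 0.015) = 0.01511 h⁻¹.
Applying C = C₀e^(−kt): 42.14 × 0.8708 = 36.69 mg/L.
Second outfall: C = (4387·36.69 + 446.0·77.20)/4833 = 40.43 mg/L.

40.4 mg/L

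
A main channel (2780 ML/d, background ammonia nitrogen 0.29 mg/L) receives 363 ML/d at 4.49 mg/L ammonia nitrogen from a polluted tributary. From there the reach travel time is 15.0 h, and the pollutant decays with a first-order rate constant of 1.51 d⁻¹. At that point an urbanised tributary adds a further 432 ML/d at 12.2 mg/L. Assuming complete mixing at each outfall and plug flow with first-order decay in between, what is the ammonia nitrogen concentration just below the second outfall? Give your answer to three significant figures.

1.74 mg/L

After mixing, C = (2780·0.2900 + 363.0·4.490) / 3143 = 2436/3143 = 0.7751 mg/L; combined flow 3143 ML/d.
Applying C = C₀e^(−kt): 0.7751 × 0.3892 = 0.3016 mg/L.
At the second outfall, C = (3143·0.3016 + 432.0·12.20) / (3143 + 432.0) = 1.739 mg/L.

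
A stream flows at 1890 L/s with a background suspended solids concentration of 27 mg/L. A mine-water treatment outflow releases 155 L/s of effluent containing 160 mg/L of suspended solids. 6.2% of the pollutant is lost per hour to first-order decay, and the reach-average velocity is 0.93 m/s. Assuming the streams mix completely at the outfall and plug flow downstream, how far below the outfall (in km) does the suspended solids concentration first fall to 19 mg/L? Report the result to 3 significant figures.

35.0 km

Flow-weighted average: C = (1890·27.00 + 155.0·160.0) / 2045 = 75830/2045 = 37.08 mg/L.
6.2%/h lost → k = −ln(1 − 0.062) = 0.06401 h⁻¹.
Set 37.08·exp(−k·t) = 19 → t = ln(37.08/19)/k = 37610 s = 10.45 h.
Distance = v·t = 0.93·37610 = 34980 m = 34.98 km.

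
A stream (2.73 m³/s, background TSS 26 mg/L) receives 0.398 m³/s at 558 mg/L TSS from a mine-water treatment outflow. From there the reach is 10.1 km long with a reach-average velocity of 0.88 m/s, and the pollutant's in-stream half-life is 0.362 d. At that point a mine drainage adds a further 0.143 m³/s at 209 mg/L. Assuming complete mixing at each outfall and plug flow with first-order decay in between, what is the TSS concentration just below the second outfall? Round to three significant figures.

Mixed concentration C = ΣQC/ΣQ = (2.730·26.00 + 0.3980·558.0) / 3.128 = 293.1/3.128 = 93.69 mg/L; combined flow 3.128 m³/s.
Travel time t = 10.1·1000 / 0.88 = 11480 s = 3.188 h.
Half-life 0.362 d → k = ln 2 / 0.362 = 1.915 d⁻¹.
Decay over the reach: 93.69·exp(−kt) = 93.69·0.7754 = 72.65 mg/L.
At the second outfall, C = (3.128·72.65 + 0.1430·209.0) / (3.128 + 0.1430) = 78.61 mg/L.

78.6 mg/L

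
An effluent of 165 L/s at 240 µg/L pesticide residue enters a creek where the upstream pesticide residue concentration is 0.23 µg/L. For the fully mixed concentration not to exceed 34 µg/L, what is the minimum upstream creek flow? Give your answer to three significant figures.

1010 L/s

Set C_mix = 34: (Q·0.2300 + 165.0·240.0) / (Q + 165.0) = 34
→ Q = 165.0·(240.0 − 34)/(34 − 0.2300) = 1007 L/s.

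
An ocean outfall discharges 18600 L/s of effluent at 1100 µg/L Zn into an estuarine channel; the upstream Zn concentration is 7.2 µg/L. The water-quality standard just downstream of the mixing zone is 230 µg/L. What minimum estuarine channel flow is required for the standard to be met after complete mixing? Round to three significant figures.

Set C_mix = 230: (Q·7.200 + 18600·1100) / (Q + 18600) = 230
→ Q = 18600·(1100 − 230)/(230 − 7.200) = 72630 L/s.

72600 L/s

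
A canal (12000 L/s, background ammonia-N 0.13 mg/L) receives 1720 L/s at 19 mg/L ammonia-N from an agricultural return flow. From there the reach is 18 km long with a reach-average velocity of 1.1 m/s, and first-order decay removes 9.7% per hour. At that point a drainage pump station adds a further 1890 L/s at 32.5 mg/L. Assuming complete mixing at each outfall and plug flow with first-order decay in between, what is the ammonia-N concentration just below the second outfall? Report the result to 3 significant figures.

After mixing, C = (12000·0.1300 + 1720·19.00) / 13720 = 34240/13720 = 2.496 mg/L; combined flow 13720 L/s.
Travel time t = 18·1000 / 1.1 = 16360 s = 4.545 h.
9.7%/h lost → k = −ln(1 − 0.097) = 0.1020 h⁻¹.
After decay, C = 2.496 × e^(−kt) = 2.496 × 0.6289 = 1.569 mg/L.
Second outfall: C = (13720·1.569 + 1890·32.50)/15610 = 5.314 mg/L.

5.31 mg/L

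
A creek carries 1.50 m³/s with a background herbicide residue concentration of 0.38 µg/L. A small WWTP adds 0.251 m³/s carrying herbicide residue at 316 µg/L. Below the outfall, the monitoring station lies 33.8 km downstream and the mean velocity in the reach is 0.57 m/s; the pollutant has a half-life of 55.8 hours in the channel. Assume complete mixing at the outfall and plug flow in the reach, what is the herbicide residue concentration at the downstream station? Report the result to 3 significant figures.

37.2 µg/L

Flow-weighted average: C = (1.500·0.3800 + 0.2510·316.0) / 1.751 = 79.89/1.751 = 45.62 µg/L.
Travel time t = 33.8·1000 / 0.57 = 59300 s = 16.47 h.
Half-life 55.8 h → k = ln 2 / 55.8 = 0.01242 h⁻¹ = 0.2981 d⁻¹.
Applying C = C₀e^(−kt): 45.62 × 0.8150 = 37.18 µg/L.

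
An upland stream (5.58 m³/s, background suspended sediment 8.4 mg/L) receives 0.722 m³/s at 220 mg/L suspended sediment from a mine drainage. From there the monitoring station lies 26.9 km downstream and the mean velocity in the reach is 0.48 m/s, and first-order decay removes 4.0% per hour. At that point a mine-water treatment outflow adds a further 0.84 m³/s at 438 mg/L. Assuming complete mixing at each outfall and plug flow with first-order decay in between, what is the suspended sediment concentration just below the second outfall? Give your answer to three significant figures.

Flow-weighted average: C = (5.580·8.400 + 0.7220·220.0) / 6.302 = 205.7/6.302 = 32.64 mg/L; combined flow 6.302 m³/s.
Travel time t = 26.9·1000 / 0.48 = 56040 s = 15.57 h.
4.0%/h lost → k = −ln(1 − 0.04) = 0.04082 h⁻¹.
After decay, C = 32.64 × e^(−kt) = 32.64 × 0.5297 = 17.29 mg/L.
Second outfall: C = (6.302·17.29 + 0.8400·438.0)/7.142 = 66.77 mg/L.

66.8 mg/L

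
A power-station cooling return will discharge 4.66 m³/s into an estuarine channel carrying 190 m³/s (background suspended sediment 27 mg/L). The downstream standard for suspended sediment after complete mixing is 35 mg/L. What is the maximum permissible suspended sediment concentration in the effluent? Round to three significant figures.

361 mg/L

At the limit, (Qr·Cr + Qe·Cₑ)/(Qr + Qe) = 35:
Cₑ = (194.7·35 − 190.0·27.00) / 4.660 = 361.2 mg/L.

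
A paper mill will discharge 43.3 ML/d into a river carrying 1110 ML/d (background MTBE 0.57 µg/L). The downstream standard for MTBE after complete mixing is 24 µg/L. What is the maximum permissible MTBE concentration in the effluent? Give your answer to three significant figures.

625 µg/L

At the limit, (Qr·Cr + Qe·Cₑ)/(Qr + Qe) = 24:
Cₑ = (1153·24 − 1110·0.5700) / 43.30 = 624.6 µg/L.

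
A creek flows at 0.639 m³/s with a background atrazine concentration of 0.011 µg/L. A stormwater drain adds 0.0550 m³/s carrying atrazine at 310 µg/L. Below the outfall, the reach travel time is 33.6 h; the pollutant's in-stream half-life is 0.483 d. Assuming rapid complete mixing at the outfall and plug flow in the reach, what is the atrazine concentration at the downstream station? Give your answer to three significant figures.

3.30 µg/L

Flow-weighted average: C = (0.6390·0.01100 + 0.05500·310.0) / 0.6940 = 17.06/0.6940 = 24.58 µg/L.
Half-life 0.483 d → k = ln 2 / 0.483 = 1.435 d⁻¹.
After decay, C = 24.58 × e^(−kt) = 24.58 × 0.1341 = 3.296 µg/L.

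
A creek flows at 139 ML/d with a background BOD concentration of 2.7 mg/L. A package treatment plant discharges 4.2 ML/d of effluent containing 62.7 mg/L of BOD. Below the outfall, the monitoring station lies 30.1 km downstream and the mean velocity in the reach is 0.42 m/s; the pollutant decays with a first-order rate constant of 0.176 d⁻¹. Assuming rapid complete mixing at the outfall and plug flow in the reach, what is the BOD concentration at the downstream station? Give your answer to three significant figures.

3.85 mg/L

Mass balance: C = (139.0·2.700 + 4.200·62.70) / 143.2 = 638.6/143.2 = 4.460 mg/L.
Travel time t = 30.1·1000 / 0.42 = 71670 s = 19.91 h.
After decay, C = 4.460 × e^(−kt) = 4.460 × 0.8642 = 3.854 mg/L.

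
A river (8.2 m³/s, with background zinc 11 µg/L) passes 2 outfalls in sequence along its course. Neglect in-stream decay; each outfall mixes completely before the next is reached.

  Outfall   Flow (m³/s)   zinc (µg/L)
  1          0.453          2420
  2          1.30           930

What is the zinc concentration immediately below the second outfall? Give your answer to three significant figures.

241 µg/L

Outfall 1: combined Q = 8.653 m³/s; C = (8.200·11.00 + 0.4530·2420)/8.653 = 137.1 µg/L.
Outfall 2: combined Q = 9.953 m³/s; C = (8.653·137.1 + 1.300·930.0)/9.953 = 240.7 µg/L.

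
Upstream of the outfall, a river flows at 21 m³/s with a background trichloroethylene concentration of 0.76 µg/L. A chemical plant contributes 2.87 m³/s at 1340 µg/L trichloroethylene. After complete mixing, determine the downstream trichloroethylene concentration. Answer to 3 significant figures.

Conservation of mass: C = (21.00·0.7600 + 2.870·1340) / 23.87 = 3862/23.87 = 161.8 µg/L.

162 µg/L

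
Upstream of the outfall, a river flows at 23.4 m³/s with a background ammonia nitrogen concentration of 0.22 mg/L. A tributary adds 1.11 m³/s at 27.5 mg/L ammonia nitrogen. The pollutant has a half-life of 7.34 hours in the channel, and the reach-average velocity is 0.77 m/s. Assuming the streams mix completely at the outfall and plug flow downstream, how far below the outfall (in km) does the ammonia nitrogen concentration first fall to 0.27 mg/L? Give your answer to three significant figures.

49.5 km

After mixing, C = (23.40·0.2200 + 1.110·27.50) / 24.51 = 35.67/24.51 = 1.455 mg/L.
Half-life 7.34 h → k = ln 2 / 7.34 = 0.09443 h⁻¹ = 2.266 d⁻¹.
Set 1.455·exp(−k·t) = 0.27 → t = ln(1.455/0.27)/k = 64220 s = 17.84 h.
Distance = v·t = 0.77·64220 = 49450 m = 49.45 km.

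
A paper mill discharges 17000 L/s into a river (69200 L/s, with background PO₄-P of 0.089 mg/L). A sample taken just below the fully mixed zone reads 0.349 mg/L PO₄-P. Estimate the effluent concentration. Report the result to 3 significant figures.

Mass balance: 69200·0.08900 + 17000·Cₑ = 86200·0.3490
→ Cₑ = (86200·0.3490 − 69200·0.08900) / 17000 = 1.407 mg/L.

1.41 mg/L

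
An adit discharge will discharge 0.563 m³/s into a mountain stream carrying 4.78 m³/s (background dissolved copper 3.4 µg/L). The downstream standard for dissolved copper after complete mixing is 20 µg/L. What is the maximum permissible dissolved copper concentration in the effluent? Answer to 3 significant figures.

At the limit, (Qr·Cr + Qe·Cₑ)/(Qr + Qe) = 20:
Cₑ = (5.343·20 − 4.780·3.400) / 0.5630 = 160.9 µg/L.

161 µg/L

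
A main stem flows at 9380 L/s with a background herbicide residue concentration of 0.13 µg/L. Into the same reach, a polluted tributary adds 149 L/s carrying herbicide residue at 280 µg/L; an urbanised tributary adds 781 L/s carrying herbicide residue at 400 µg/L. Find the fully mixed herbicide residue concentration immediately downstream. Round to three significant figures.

Mass balance: C = (9380·0.1300 + 149.0·280.0 + 781.0·400.0) / 10310 = 355300/10310 = 34.47 µg/L.

34.5 µg/L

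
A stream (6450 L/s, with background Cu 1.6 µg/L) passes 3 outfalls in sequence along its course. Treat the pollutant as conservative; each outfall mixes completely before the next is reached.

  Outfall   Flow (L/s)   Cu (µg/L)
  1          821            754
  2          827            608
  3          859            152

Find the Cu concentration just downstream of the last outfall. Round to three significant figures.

Outfall 1: combined Q = 7271 L/s; C = (6450·1.600 + 821.0·754.0)/7271 = 86.56 µg/L.
Outfall 2: combined Q = 8098 L/s; C = (7271·86.56 + 827.0·608.0)/8098 = 139.8 µg/L.
Outfall 3: combined Q = 8957 L/s; C = (8098·139.8 + 859.0·152.0)/8957 = 141.0 µg/L.

141 µg/L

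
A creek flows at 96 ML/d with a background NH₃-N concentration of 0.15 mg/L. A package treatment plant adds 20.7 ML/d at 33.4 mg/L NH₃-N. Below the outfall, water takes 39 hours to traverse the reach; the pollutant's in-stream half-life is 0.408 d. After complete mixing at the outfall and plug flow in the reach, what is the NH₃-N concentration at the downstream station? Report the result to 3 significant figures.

Flow-weighted average: C = (96.00·0.1500 + 20.70·33.40) / 116.7 = 705.8/116.7 = 6.048 mg/L.
Half-life 0.408 d → k = ln 2 / 0.408 = 1.699 d⁻¹.
First-order decay: C = 6.048·exp(−k·t) = 6.048·0.06325 = 0.3825 mg/L.

0.383 mg/L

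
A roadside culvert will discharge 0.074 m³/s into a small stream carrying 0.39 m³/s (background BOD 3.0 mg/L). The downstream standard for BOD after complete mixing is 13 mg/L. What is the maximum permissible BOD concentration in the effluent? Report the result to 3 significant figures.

65.7 mg/L

At the limit, (Qr·Cr + Qe·Cₑ)/(Qr + Qe) = 13:
Cₑ = (0.4640·13 − 0.3900·3.000) / 0.07400 = 65.70 mg/L.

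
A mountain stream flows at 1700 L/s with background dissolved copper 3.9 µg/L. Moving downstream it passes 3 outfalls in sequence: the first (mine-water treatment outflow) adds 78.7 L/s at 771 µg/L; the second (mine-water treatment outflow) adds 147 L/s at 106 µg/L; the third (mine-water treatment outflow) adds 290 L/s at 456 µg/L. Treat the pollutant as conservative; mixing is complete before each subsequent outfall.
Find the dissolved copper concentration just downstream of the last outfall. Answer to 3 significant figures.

Below outfall 1: Q → 1779 L/s, C = (1700·3.900 + 78.70·771.0)/1779 = 37.84 µg/L.
Below outfall 2: Q → 1926 L/s, C = (1779·37.84 + 147.0·106.0)/1926 = 43.04 µg/L.
Below outfall 3: Q → 2216 L/s, C = (1926·43.04 + 290.0·456.0)/2216 = 97.09 µg/L.

97.1 µg/L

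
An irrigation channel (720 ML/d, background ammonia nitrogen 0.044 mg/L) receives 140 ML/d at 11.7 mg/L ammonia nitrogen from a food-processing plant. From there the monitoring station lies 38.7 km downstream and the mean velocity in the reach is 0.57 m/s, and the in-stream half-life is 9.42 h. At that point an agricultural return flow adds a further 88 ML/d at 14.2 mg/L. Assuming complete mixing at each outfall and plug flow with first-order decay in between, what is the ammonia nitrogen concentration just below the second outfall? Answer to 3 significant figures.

1.76 mg/L

Flow-weighted average: C = (720.0·0.04400 + 140.0·11.70) / 860.0 = 1670/860.0 = 1.941 mg/L; combined flow 860.0 ML/d.
Travel time t = 38.7·1000 / 0.57 = 67890 s = 18.86 h.
Half-life 9.42 h → k = ln 2 / 9.42 = 0.07358 h⁻¹ = 1.766 d⁻¹.
After decay, C = 1.941 × e^(−kt) = 1.941 × 0.2496 = 0.4847 mg/L.
Second outfall: C = (860.0·0.4847 + 88.00·14.20)/948.0 = 1.758 mg/L.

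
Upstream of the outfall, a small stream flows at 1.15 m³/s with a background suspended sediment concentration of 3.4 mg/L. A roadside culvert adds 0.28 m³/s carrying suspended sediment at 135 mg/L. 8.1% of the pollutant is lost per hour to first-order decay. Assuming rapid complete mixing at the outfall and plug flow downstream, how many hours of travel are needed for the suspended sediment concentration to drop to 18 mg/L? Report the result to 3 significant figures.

Mass balance: C = (1.150·3.400 + 0.2800·135.0) / 1.430 = 41.71/1.430 = 29.17 mg/L.
8.1%/h lost → k = −ln(1 − 0.081) = 0.08447 h⁻¹.
29.17·exp(−k·t) = 18 → t = ln(29.17/18)/k = 20570 s = 5.714 h.

5.71 h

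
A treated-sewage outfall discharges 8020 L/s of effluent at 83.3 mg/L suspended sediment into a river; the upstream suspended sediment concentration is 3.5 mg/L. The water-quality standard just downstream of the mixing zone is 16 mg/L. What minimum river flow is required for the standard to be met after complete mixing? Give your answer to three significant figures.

Set C_mix = 16: (Q·3.500 + 8020·83.30) / (Q + 8020) = 16
→ Q = 8020·(83.30 − 16)/(16 − 3.500) = 43180 L/s.

43200 L/s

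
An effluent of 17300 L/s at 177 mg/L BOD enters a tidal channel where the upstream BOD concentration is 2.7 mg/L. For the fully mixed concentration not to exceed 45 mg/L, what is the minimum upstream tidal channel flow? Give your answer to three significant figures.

Set C_mix = 45: (Q·2.700 + 17300·177.0) / (Q + 17300) = 45
→ Q = 17300·(177.0 − 45)/(45 − 2.700) = 53990 L/s.

54000 L/s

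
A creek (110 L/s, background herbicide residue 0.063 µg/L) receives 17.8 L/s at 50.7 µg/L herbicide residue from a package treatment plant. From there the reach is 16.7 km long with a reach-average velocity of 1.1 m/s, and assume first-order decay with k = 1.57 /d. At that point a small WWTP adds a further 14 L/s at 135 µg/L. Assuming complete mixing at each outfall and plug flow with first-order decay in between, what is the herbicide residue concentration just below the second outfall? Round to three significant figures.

Mass balance: C = (110.0·0.06300 + 17.80·50.70) / 127.8 = 909.4/127.8 = 7.116 µg/L; combined flow 127.8 L/s.
Travel time t = 16.7·1000 / 1.1 = 15180 s = 4.217 h.
First-order decay: C = 7.116·exp(−k·t) = 7.116·0.7589 = 5.400 µg/L.
At the second outfall, C = (127.8·5.400 + 14.00·135.0) / (127.8 + 14.00) = 18.20 µg/L.

18.2 µg/L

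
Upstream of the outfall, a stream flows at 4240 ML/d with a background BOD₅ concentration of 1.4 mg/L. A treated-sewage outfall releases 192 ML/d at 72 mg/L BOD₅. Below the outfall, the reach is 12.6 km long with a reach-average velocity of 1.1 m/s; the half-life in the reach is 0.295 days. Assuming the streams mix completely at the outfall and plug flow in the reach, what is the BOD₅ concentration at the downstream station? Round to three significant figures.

After mixing, C = (4240·1.400 + 192.0·72.00) / 4432 = 19760/4432 = 4.458 mg/L.
Travel time t = 12.6·1000 / 1.1 = 11450 s = 3.182 h.
Half-life 0.295 d → k = ln 2 / 0.295 = 2.350 d⁻¹.
Decay over the reach: 4.458·exp(−kt) = 4.458·0.7323 = 3.265 mg/L.

3.27 mg/L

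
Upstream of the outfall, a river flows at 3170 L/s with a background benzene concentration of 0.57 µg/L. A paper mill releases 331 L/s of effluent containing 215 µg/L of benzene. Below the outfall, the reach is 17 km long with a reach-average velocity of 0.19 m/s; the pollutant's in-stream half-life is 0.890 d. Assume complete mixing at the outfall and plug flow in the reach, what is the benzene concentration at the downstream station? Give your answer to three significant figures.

Conservation of mass: C = (3170·0.5700 + 331.0·215.0) / 3501 = 72970/3501 = 20.84 µg/L.
Travel time t = 17·1000 / 0.19 = 89470 s = 24.85 h.
Half-life 0.890 d → k = ln 2 / 0.890 = 0.7788 d⁻¹.
First-order decay: C = 20.84·exp(−k·t) = 20.84·0.4464 = 9.305 µg/L.

9.30 µg/L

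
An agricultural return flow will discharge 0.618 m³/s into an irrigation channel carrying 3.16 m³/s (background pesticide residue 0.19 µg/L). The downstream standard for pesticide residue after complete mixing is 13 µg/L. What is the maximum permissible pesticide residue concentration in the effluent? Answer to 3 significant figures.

78.5 µg/L

At the limit, (Qr·Cr + Qe·Cₑ)/(Qr + Qe) = 13:
Cₑ = (3.778·13 − 3.160·0.1900) / 0.6180 = 78.50 µg/L.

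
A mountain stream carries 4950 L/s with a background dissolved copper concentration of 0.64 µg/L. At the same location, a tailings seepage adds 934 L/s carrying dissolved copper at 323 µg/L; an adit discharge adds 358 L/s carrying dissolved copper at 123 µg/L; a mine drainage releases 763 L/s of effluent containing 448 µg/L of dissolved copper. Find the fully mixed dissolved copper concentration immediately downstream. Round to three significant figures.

98.6 µg/L

Mixed concentration C = ΣQC/ΣQ = (4950·0.6400 + 934.0·323.0 + 358.0·123.0 + 763.0·448.0) / 7005 = 690700/7005 = 98.60 µg/L.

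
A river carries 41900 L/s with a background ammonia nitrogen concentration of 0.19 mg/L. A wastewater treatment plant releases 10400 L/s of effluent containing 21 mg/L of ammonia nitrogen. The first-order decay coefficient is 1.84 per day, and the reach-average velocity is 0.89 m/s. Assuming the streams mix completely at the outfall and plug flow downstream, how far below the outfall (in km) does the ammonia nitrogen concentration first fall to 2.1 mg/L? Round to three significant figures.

Flow-weighted average: C = (41900·0.1900 + 10400·21.00) / 52300 = 226400/52300 = 4.328 mg/L.
Set 4.328·exp(−k·t) = 2.1 → t = ln(4.328/2.1)/k = 33960 s = 9.433 h.
Distance = v·t = 0.89·33960 = 30220 m = 30.22 km.

30.2 km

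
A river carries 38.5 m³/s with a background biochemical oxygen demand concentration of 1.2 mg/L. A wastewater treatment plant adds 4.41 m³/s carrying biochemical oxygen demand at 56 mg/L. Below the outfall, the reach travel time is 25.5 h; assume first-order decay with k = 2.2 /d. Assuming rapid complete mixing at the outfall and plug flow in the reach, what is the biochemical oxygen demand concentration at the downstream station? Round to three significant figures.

0.660 mg/L

Mass balance: C = (38.50·1.200 + 4.410·56.00) / 42.91 = 293.2/42.91 = 6.832 mg/L.
Applying C = C₀e^(−kt): 6.832 × 0.09657 = 0.6598 mg/L.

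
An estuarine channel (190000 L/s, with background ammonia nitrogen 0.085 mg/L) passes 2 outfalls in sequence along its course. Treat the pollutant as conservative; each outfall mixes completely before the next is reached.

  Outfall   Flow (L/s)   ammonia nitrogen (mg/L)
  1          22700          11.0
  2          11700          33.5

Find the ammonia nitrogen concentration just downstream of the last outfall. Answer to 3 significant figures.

Below outfall 1: Q → 212700 L/s, C = (190000·0.08500 + 22700·11.00)/212700 = 1.250 mg/L.
Below outfall 2: Q → 224400 L/s, C = (212700·1.250 + 11700·33.50)/224400 = 2.931 mg/L.

2.93 mg/L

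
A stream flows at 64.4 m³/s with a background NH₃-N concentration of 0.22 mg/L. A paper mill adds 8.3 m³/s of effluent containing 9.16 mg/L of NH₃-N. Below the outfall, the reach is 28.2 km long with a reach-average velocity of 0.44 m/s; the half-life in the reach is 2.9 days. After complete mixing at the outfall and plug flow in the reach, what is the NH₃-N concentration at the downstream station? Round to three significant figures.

1.04 mg/L

Flow-weighted average: C = (64.40·0.2200 + 8.300·9.160) / 72.70 = 90.20/72.70 = 1.241 mg/L.
Travel time t = 28.2·1000 / 0.44 = 64090 s = 17.80 h.
Half-life 2.9 d → k = ln 2 / 2.9 = 0.2390 d⁻¹.
First-order decay: C = 1.241·exp(−k·t) = 1.241·0.8375 = 1.039 mg/L.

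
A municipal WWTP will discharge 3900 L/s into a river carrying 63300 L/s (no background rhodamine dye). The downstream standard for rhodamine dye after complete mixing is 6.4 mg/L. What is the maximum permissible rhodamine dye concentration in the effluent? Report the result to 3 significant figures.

At the limit, (Qr·Cr + Qe·Cₑ)/(Qr + Qe) = 6.4:
Cₑ = (67200·6.4 − 63300·0) / 3900 = 110.3 mg/L.

110 mg/L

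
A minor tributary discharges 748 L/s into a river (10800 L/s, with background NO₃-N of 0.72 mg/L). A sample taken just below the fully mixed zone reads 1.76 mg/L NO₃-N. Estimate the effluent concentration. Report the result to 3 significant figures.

16.8 mg/L

Mass balance: 10800·0.7200 + 748.0·Cₑ = 11550·1.760
→ Cₑ = (11550·1.760 − 10800·0.7200) / 748.0 = 16.78 mg/L.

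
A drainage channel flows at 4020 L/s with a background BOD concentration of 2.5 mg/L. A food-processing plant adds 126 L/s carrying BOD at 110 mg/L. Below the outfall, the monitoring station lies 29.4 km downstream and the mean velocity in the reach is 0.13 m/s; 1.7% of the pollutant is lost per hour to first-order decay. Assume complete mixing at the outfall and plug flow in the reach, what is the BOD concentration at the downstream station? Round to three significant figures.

Flow-weighted average: C = (4020·2.500 + 126.0·110.0) / 4146 = 23910/4146 = 5.767 mg/L.
Travel time t = 29.4·1000 / 0.13 = 226200 s = 62.82 h.
1.7%/h lost → k = −ln(1 − 0.017) = 0.01715 h⁻¹.
First-order decay: C = 5.767·exp(−k·t) = 5.767·0.3406 = 1.964 mg/L.

1.96 mg/L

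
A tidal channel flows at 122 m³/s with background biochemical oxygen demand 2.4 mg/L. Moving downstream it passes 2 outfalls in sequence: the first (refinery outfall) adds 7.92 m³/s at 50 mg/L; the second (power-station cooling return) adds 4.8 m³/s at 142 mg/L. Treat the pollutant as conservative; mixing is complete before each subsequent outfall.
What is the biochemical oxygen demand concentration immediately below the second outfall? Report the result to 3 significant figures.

10.2 mg/L

Below outfall 1: Q → 129.9 m³/s, C = (122.0·2.400 + 7.920·50.00)/129.9 = 5.302 mg/L.
Below outfall 2: Q → 134.7 m³/s, C = (129.9·5.302 + 4.800·142.0)/134.7 = 10.17 mg/L.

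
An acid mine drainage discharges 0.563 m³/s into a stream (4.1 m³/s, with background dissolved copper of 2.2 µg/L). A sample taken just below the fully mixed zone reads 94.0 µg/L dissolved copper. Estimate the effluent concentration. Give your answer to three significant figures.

763 µg/L

Mass balance: 4.100·2.200 + 0.5630·Cₑ = 4.663·94.00
→ Cₑ = (4.663·94.00 − 4.100·2.200) / 0.5630 = 762.5 µg/L.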